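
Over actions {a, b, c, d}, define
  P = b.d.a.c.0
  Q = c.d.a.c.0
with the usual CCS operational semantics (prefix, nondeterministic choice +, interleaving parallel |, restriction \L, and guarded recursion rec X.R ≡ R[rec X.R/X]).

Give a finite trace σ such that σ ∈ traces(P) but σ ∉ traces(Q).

b

LTS(P): 5 reachable states
  p0 = b.d.a.c.0 has moves --b--▸ p1
  p1 = d.a.c.0 has moves --d--▸ p2
  p2 = a.c.0 has moves --a--▸ p3
  p3 = c.0 has moves --c--▸ p4
  p4 = 0 has moves (no moves)
LTS(Q): 5 reachable states
  q0 = c.d.a.c.0 has moves --c--▸ q1
  q1 = d.a.c.0 has moves --d--▸ q2
  q2 = a.c.0 has moves --a--▸ q3
  q3 = c.0 has moves --c--▸ q4
  q4 = 0 has moves (no moves)
Executing b from P (initial set {p0}):
  step 1 (b): {p1}
  — P admits the full trace.
Executing b from Q (initial set {q0}):
  step 1 (b): no successor for Q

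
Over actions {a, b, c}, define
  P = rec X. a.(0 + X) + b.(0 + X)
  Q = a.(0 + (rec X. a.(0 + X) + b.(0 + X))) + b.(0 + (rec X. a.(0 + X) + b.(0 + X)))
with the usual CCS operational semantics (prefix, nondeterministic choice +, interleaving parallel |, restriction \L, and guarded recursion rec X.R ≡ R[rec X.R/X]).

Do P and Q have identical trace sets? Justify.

traces(P) = traces(Q)

LTS(P): 2 reachable states
  u0 = rec X. a.(0 + X) + b.(0 + X) | ··a··> u1, ··b··> u1
  u1 = 0 + (rec X. a.(0 + X) + b.(0 + X)) | ··a··> u1, ··b··> u1
LTS(Q): 2 reachable states
  v0 = a.(0 + (rec X. a.(0 + X) + b.(0 + X))) + b.(0 + (rec X. a.(0 + X) + b.(0 + X))) | ··a··> v1, ··b··> v1
  v1 = 0 + (rec X. a.(0 + X) + b.(0 + X)) | ··a··> v1, ··b··> v1
Bisimilarity quotient blocks:
  B0 = {u0, u1, v0, v1}
u0 ∈ B0, v0 ∈ B0 → same block
Bisimilar ⇒ trace-equivalent.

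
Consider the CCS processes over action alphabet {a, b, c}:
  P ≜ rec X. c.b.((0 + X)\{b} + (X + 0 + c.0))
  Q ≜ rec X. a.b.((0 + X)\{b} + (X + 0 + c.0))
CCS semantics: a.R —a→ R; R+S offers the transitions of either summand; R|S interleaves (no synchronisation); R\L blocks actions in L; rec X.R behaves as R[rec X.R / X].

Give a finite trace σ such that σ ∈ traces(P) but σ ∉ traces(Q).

c

LTS(P): 5 reachable states
  p0 = rec X. c.b.((0 + X)\{b} + (X + 0 + c.0)) | --c--▸ p1
  p1 = b.((0 + (rec X. c.b.((0 + X)\{b} + (X + 0 + c.0))))\{b} + ((rec X. c.b.((0 + X)\{b} + (X + 0 + c.0))) + 0 + c.0)) | --b--▸ p2
  p2 = (0 + (rec X. c.b.((0 + X)\{b} + (X + 0 + c.0))))\{b} + ((rec X. c.b.((0 + X)\{b} + (X + 0 + c.0))) + 0 + c.0) | --c--▸ p1, --c--▸ p3, --c--▸ p4
  p3 = (b.((0 + (rec X. c.b.((0 + X)\{b} + (X + 0 + c.0))))\{b} + ((rec X. c.b.((0 + X)\{b} + (X + 0 + c.0))) + 0 + c.0)))\{b} | (no moves)
  p4 = 0 | (no moves)
LTS(Q): 5 reachable states
  q0 = rec X. a.b.((0 + X)\{b} + (X + 0 + c.0)) | --a--▸ q1
  q1 = b.((0 + (rec X. a.b.((0 + X)\{b} + (X + 0 + c.0))))\{b} + ((rec X. a.b.((0 + X)\{b} + (X + 0 + c.0))) + 0 + c.0)) | --b--▸ q2
  q2 = (0 + (rec X. a.b.((0 + X)\{b} + (X + 0 + c.0))))\{b} + ((rec X. a.b.((0 + X)\{b} + (X + 0 + c.0))) + 0 + c.0) | --a--▸ q1, --a--▸ q3, --c--▸ q4
  q3 = (b.((0 + (rec X. a.b.((0 + X)\{b} + (X + 0 + c.0))))\{b} + ((rec X. a.b.((0 + X)\{b} + (X + 0 + c.0))) + 0 + c.0)))\{b} | (no moves)
  q4 = 0 | (no moves)
Run σ = ⟨c⟩ on P: start {p0}
  [1] c ⇒ {p1}
  — P admits the full trace.
Run σ = ⟨c⟩ on Q: start {q0}
  [1] c ⇒ ∅ (Q stuck)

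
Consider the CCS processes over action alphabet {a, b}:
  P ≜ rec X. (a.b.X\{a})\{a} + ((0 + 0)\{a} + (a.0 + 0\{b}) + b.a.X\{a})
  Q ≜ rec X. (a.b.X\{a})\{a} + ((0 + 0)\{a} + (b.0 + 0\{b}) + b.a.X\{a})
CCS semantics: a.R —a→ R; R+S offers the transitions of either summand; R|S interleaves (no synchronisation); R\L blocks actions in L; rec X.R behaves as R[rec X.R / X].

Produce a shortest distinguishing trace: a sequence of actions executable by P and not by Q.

a

LTS(P): 5 reachable states
  s0 = rec X. (a.b.X\{a})\{a} + ((0 + 0)\{a} + (a.0 + 0\{b}) + b.a.X\{a}) → ··a··> s1, ··b··> s2
  s1 = 0 → ·
  s2 = a.(rec X. (a.b.X\{a})\{a} + ((0 + 0)\{a} + (a.0 + 0\{b}) + b.a.X\{a}))\{a} → ··a··> s3
  s3 = (rec X. (a.b.X\{a})\{a} + ((0 + 0)\{a} + (a.0 + 0\{b}) + b.a.X\{a}))\{a} → ··b··> s4
  s4 = (a.(rec X. (a.b.X\{a})\{a} + ((0 + 0)\{a} + (a.0 + 0\{b}) + b.a.X\{a}))\{a})\{a} → ·
LTS(Q): 6 reachable states
  t0 = rec X. (a.b.X\{a})\{a} + ((0 + 0)\{a} + (b.0 + 0\{b}) + b.a.X\{a}) → ··b··> t1, ··b··> t2
  t1 = 0 → ·
  t2 = a.(rec X. (a.b.X\{a})\{a} + ((0 + 0)\{a} + (b.0 + 0\{b}) + b.a.X\{a}))\{a} → ··a··> t3
  t3 = (rec X. (a.b.X\{a})\{a} + ((0 + 0)\{a} + (b.0 + 0\{b}) + b.a.X\{a}))\{a} → ··b··> t4, ··b··> t5
  t4 = (a.(rec X. (a.b.X\{a})\{a} + ((0 + 0)\{a} + (b.0 + 0\{b}) + b.a.X\{a}))\{a})\{a} → ·
  t5 = 0\{a} → ·
Trace ⟨a⟩ through P, begin at {s0}:
  step 1 (a): {s1}
  ✓ P
Trace ⟨a⟩ through Q, begin at {t0}:
  step 1 (a): ∅ (Q stuck)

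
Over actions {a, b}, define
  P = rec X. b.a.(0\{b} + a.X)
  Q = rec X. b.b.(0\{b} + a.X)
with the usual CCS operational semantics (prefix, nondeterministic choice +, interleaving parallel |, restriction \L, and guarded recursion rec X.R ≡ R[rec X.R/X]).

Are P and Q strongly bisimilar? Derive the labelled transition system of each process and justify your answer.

P ≁ Q

P's transition system — 3 states:
  p0 = rec X. b.a.(0\{b} + a.X) ⊢ ··b··> p1
  p1 = a.(0\{b} + a.(rec X. b.a.(0\{b} + a.X))) ⊢ ··a··> p2
  p2 = 0\{b} + a.(rec X. b.a.(0\{b} + a.X)) ⊢ ··a··> p0
Q's transition system — 3 states:
  q0 = rec X. b.b.(0\{b} + a.X) ⊢ ··b··> q1
  q1 = b.(0\{b} + a.(rec X. b.b.(0\{b} + a.X))) ⊢ ··b··> q2
  q2 = 0\{b} + a.(rec X. b.b.(0\{b} + a.X)) ⊢ ··a··> q0
Bisimilarity quotient blocks:
  B0 = {p0}
  B1 = {p1}
  B2 = {p2}
  B3 = {q0}
  B4 = {q1}
  B5 = {q2}
p0 ∈ B0, q0 ∈ B3 → different blocks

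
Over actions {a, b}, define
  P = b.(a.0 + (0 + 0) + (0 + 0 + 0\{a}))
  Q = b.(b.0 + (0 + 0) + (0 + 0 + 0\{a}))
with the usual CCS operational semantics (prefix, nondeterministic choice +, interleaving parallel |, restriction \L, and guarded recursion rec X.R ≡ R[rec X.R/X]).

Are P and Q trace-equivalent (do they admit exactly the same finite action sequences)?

Reachable graph of P (3 states):
  s0 = b.(a.0 + (0 + 0) + (0 + 0 + 0\{a})) ⊢ =b=> s1
  s1 = a.0 + (0 + 0) + (0 + 0 + 0\{a}) ⊢ =a=> s2
  s2 = 0 ⊢ ∅
Reachable graph of Q (3 states):
  t0 = b.(b.0 + (0 + 0) + (0 + 0 + 0\{a})) ⊢ =b=> t1
  t1 = b.0 + (0 + 0) + (0 + 0 + 0\{a}) ⊢ =b=> t2
  t2 = 0 ⊢ ∅
Run σ = ⟨ba⟩ on P: start {s0}
  [1] b ⇒ {s1}
  [2] a ⇒ {s2}
  — P admits the full trace.
Run σ = ⟨ba⟩ on Q: start {t0}
  [1] b ⇒ {t1}
  [2] a ⇒ no successor for Q

traces(P) ≠ traces(Q) — witness ⟨ba⟩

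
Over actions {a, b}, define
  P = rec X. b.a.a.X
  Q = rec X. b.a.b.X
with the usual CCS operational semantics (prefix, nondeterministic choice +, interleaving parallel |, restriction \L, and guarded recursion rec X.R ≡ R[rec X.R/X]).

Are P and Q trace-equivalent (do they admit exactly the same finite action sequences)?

Reachable graph of P (3 states):
  s0 = rec X. b.a.a.X has moves -b-> s1
  s1 = a.a.(rec X. b.a.a.X) has moves -a-> s2
  s2 = a.(rec X. b.a.a.X) has moves -a-> s0
Reachable graph of Q (3 states):
  t0 = rec X. b.a.b.X has moves -b-> t1
  t1 = a.b.(rec X. b.a.b.X) has moves -a-> t2
  t2 = b.(rec X. b.a.b.X) has moves -b-> t0
Executing baa from P (initial set {s0}):
  [1] b ⇒ {s1}
  [2] a ⇒ {s2}
  [3] a ⇒ {s0}
  — P admits the full trace.
Executing baa from Q (initial set {t0}):
  [1] b ⇒ {t1}
  [2] a ⇒ {t2}
  [3] a ⇒ no successor for Q

traces(P) ≠ traces(Q) — witness ⟨baa⟩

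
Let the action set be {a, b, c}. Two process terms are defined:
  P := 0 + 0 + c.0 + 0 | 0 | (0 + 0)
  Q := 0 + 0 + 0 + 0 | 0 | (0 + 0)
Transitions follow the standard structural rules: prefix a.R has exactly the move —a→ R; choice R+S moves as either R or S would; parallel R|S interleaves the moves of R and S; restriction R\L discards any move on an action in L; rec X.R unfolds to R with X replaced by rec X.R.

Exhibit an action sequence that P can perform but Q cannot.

c

LTS(P): 2 reachable states
  u0 = 0 + 0 + c.0 + 0 | 0 | (0 + 0) ⊢ -c-> u1
  u1 = 0 ⊢ ∅
LTS(Q): 1 reachable states
  v0 = 0 + 0 + 0 + 0 | 0 | (0 + 0) ⊢ ∅
Trace ⟨c⟩ through P, begin at {u0}:
  after c @ step 1: {u1}
  ✓ P
Trace ⟨c⟩ through Q, begin at {v0}:
  after c @ step 1: ∅ (Q stuck)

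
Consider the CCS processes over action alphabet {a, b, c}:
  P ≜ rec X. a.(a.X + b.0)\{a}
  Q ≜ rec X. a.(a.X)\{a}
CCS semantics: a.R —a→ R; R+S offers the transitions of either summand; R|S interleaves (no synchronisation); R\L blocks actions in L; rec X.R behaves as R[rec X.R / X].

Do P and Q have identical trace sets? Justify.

LTS(P): 3 reachable states
  u0 = rec X. a.(a.X + b.0)\{a} has moves ··a··> u1
  u1 = (a.(rec X. a.(a.X + b.0)\{a}) + b.0)\{a} has moves ··b··> u2
  u2 = 0\{a} has moves ∅
LTS(Q): 2 reachable states
  v0 = rec X. a.(a.X)\{a} has moves ··a··> v1
  v1 = (a.(rec X. a.(a.X)\{a}))\{a} has moves ∅
Executing ab from P (initial set {u0}):
  step 1 (a): {u1}
  step 2 (b): {u2}
  P completes σ.
Executing ab from Q (initial set {v0}):
  step 1 (a): {v1}
  step 2 (b): ∅ (Q stuck)

trace-distinct — witness ⟨ab⟩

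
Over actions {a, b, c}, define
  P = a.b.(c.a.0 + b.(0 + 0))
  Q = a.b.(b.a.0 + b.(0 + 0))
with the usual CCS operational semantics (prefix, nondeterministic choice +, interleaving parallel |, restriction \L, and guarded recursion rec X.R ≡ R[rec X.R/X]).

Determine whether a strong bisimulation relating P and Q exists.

LTS(P): 6 reachable states
  p0 = a.b.(c.a.0 + b.(0 + 0)) → -a-> p1
  p1 = b.(c.a.0 + b.(0 + 0)) → -b-> p2
  p2 = c.a.0 + b.(0 + 0) → -b-> p3, -c-> p4
  p3 = 0 + 0 → stopped
  p4 = a.0 → -a-> p5
  p5 = 0 → stopped
LTS(Q): 6 reachable states
  q0 = a.b.(b.a.0 + b.(0 + 0)) → -a-> q1
  q1 = b.(b.a.0 + b.(0 + 0)) → -b-> q2
  q2 = b.a.0 + b.(0 + 0) → -b-> q3, -b-> q4
  q3 = 0 + 0 → stopped
  q4 = a.0 → -a-> q5
  q5 = 0 → stopped
Partition-refinement fixed point:
  B0 = {p0}
  B1 = {p1}
  B2 = {p2}
  B3 = {p3, p5, q3, q5}
  B4 = {p4, q4}
  B5 = {q0}
  B6 = {q1}
  B7 = {q2}
p0 ∈ B0, q0 ∈ B5 → different blocks

P ≁ Q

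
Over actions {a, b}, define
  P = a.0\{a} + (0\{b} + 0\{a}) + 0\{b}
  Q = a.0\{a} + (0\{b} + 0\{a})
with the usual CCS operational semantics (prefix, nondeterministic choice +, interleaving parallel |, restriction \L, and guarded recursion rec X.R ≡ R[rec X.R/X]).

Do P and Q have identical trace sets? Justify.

YES

Reachable graph of P (2 states):
  s0 = a.0\{a} + (0\{b} + 0\{a}) + 0\{b} has moves —a→ s1
  s1 = 0\{a} has moves ·
Reachable graph of Q (2 states):
  t0 = a.0\{a} + (0\{b} + 0\{a}) has moves —a→ t1
  t1 = 0\{a} has moves ·
Partition-refinement fixed point:
  B0 = {s0, t0}
  B1 = {s1, t1}
s0 ∈ B0, t0 ∈ B0 → same block
Bisimilar ⇒ trace-equivalent.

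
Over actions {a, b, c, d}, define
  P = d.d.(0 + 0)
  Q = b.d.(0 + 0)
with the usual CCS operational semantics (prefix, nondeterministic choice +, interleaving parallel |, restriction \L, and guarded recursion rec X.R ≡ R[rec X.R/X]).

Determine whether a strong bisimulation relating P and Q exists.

NO

LTS(P): 3 reachable states
  m0 = d.d.(0 + 0) | =d=> m1
  m1 = d.(0 + 0) | =d=> m2
  m2 = 0 + 0 | stopped
LTS(Q): 3 reachable states
  n0 = b.d.(0 + 0) | =b=> n1
  n1 = d.(0 + 0) | =d=> n2
  n2 = 0 + 0 | stopped
Coarsest stable partition (strong bisimilarity classes):
  B0 = {m0}
  B1 = {m1, n1}
  B2 = {m2, n2}
  B3 = {n0}
m0 ∈ B0, n0 ∈ B3 → different blocks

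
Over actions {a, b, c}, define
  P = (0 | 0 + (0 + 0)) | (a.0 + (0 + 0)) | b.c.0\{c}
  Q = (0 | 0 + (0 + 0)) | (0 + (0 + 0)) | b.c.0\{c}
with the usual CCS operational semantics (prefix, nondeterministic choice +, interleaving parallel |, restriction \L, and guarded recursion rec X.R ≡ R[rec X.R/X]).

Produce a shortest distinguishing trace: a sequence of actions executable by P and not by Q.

a

Reachable graph of P (6 states):
  u0 = (0 | 0 + (0 + 0)) | (a.0 + (0 + 0)) | b.c.0\{c} has moves --a--▸ u1, --b--▸ u2
  u1 = (0 | 0 + (0 + 0)) | 0 | b.c.0\{c} has moves --b--▸ u3
  u2 = (0 | 0 + (0 + 0)) | (a.0 + (0 + 0)) | c.0\{c} has moves --a--▸ u3, --c--▸ u4
  u3 = (0 | 0 + (0 + 0)) | 0 | c.0\{c} has moves --c--▸ u5
  u4 = (0 | 0 + (0 + 0)) | (a.0 + (0 + 0)) | 0\{c} has moves --a--▸ u5
  u5 = (0 | 0 + (0 + 0)) | 0 | 0\{c} has moves (no moves)
Reachable graph of Q (3 states):
  v0 = (0 | 0 + (0 + 0)) | (0 + (0 + 0)) | b.c.0\{c} has moves --b--▸ v1
  v1 = (0 | 0 + (0 + 0)) | (0 + (0 + 0)) | c.0\{c} has moves --c--▸ v2
  v2 = (0 | 0 + (0 + 0)) | (0 + (0 + 0)) | 0\{c} has moves (no moves)
Run σ = ⟨a⟩ on P: start {u0}
  step 1 (a): {u1}
  ✓ P
Run σ = ⟨a⟩ on Q: start {v0}
  step 1 (a): ∅  — Q cannot continue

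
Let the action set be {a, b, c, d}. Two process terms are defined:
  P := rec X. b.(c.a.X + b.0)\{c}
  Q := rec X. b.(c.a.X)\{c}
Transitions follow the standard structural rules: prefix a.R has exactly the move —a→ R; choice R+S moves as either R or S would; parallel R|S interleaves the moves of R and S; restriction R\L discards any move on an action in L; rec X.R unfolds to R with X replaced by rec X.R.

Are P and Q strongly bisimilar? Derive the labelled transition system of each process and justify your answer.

P's transition system — 3 states:
  m0 = rec X. b.(c.a.X + b.0)\{c} → -b-> m1
  m1 = (c.a.(rec X. b.(c.a.X + b.0)\{c}) + b.0)\{c} → -b-> m2
  m2 = 0\{c} → (no moves)
Q's transition system — 2 states:
  n0 = rec X. b.(c.a.X)\{c} → -b-> n1
  n1 = (c.a.(rec X. b.(c.a.X)\{c}))\{c} → (no moves)
Coarsest stable partition (strong bisimilarity classes):
  B0 = {m0}
  B1 = {m1, n0}
  B2 = {m2, n1}
m0 ∈ B0, n0 ∈ B1 → different blocks

not bisimilar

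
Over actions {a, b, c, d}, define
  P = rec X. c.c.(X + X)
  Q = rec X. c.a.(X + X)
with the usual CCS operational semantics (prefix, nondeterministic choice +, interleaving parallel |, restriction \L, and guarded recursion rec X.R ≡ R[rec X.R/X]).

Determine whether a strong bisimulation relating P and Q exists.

P ≁ Q

P's transition system — 3 states:
  m0 = rec X. c.c.(X + X) → ··c··> m1
  m1 = c.((rec X. c.c.(X + X)) + (rec X. c.c.(X + X))) → ··c··> m2
  m2 = (rec X. c.c.(X + X)) + (rec X. c.c.(X + X)) → ··c··> m1
Q's transition system — 3 states:
  n0 = rec X. c.a.(X + X) → ··c··> n1
  n1 = a.((rec X. c.a.(X + X)) + (rec X. c.a.(X + X))) → ··a··> n2
  n2 = (rec X. c.a.(X + X)) + (rec X. c.a.(X + X)) → ··c··> n1
Partition-refinement fixed point:
  B0 = {m0, m1, m2}
  B1 = {n0, n2}
  B2 = {n1}
m0 ∈ B0, n0 ∈ B1 → different blocks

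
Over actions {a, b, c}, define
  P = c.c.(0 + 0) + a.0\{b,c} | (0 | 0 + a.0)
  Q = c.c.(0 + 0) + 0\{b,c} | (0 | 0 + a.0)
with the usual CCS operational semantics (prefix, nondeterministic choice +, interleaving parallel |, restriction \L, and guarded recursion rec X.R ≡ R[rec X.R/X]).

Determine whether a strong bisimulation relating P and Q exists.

P ≁ Q

Reachable graph of P (6 states):
  s0 = c.c.(0 + 0) + a.0\{b,c} | (0 | 0 + a.0) ⊢ -a-> s1, -a-> s2, -c-> s3
  s1 = 0\{b,c} | (0 | 0 + a.0) ⊢ -a-> s4
  s2 = a.0\{b,c} | 0 ⊢ -a-> s4
  s3 = c.(0 + 0) ⊢ -c-> s5
  s4 = 0\{b,c} | 0 ⊢ (no moves)
  s5 = 0 + 0 ⊢ (no moves)
Reachable graph of Q (4 states):
  t0 = c.c.(0 + 0) + 0\{b,c} | (0 | 0 + a.0) ⊢ -a-> t1, -c-> t2
  t1 = 0\{b,c} | 0 ⊢ (no moves)
  t2 = c.(0 + 0) ⊢ -c-> t3
  t3 = 0 + 0 ⊢ (no moves)
Partition-refinement fixed point:
  B0 = {s0}
  B1 = {s1, s2}
  B2 = {s4, s5, t1, t3}
  B3 = {s3, t2}
  B4 = {t0}
s0 ∈ B0, t0 ∈ B4 → different blocks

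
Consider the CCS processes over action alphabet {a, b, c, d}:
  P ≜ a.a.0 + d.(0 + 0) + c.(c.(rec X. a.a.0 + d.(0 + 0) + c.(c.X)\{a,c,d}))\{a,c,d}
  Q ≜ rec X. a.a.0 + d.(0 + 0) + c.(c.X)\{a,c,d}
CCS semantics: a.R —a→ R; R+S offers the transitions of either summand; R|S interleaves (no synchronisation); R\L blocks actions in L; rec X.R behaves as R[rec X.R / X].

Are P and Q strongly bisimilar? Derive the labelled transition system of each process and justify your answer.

LTS(P): 5 reachable states
  p0 = a.a.0 + d.(0 + 0) + c.(c.(rec X. a.a.0 + d.(0 + 0) + c.(c.X)\{a,c,d}))\{a,c,d} :: —a→ p1, —c→ p2, —d→ p3
  p1 = a.0 :: —a→ p4
  p2 = (c.(rec X. a.a.0 + d.(0 + 0) + c.(c.X)\{a,c,d}))\{a,c,d} :: ·
  p3 = 0 + 0 :: ·
  p4 = 0 :: ·
LTS(Q): 5 reachable states
  q0 = rec X. a.a.0 + d.(0 + 0) + c.(c.X)\{a,c,d} :: —a→ q1, —c→ q2, —d→ q3
  q1 = a.0 :: —a→ q4
  q2 = (c.(rec X. a.a.0 + d.(0 + 0) + c.(c.X)\{a,c,d}))\{a,c,d} :: ·
  q3 = 0 + 0 :: ·
  q4 = 0 :: ·
Coarsest stable partition (strong bisimilarity classes):
  B0 = {p0, q0}
  B1 = {p2, p3, p4, q2, q3, q4}
  B2 = {p1, q1}
p0 ∈ B0, q0 ∈ B0 → same block

YES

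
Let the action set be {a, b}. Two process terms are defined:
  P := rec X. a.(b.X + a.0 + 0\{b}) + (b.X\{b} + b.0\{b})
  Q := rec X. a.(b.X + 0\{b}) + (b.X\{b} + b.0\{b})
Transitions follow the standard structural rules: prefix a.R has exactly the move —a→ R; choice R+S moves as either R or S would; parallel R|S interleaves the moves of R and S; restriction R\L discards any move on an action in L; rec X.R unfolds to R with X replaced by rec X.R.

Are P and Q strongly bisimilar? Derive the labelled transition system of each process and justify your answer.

NO

P's transition system — 6 states:
  p0 = rec X. a.(b.X + a.0 + 0\{b}) + (b.X\{b} + b.0\{b}) | ··a··> p1, ··b··> p2, ··b··> p3
  p1 = b.(rec X. a.(b.X + a.0 + 0\{b}) + (b.X\{b} + b.0\{b})) + a.0 + 0\{b} | ··a··> p4, ··b··> p0
  p2 = (rec X. a.(b.X + a.0 + 0\{b}) + (b.X\{b} + b.0\{b}))\{b} | ··a··> p5
  p3 = 0\{b} | stopped
  p4 = 0 | stopped
  p5 = (b.(rec X. a.(b.X + a.0 + 0\{b}) + (b.X\{b} + b.0\{b})) + a.0 + 0\{b})\{b} | ··a··> p3
Q's transition system — 5 states:
  q0 = rec X. a.(b.X + 0\{b}) + (b.X\{b} + b.0\{b}) | ··a··> q1, ··b··> q2, ··b··> q3
  q1 = b.(rec X. a.(b.X + 0\{b}) + (b.X\{b} + b.0\{b})) + 0\{b} | ··b··> q0
  q2 = (rec X. a.(b.X + 0\{b}) + (b.X\{b} + b.0\{b}))\{b} | ··a··> q4
  q3 = 0\{b} | stopped
  q4 = (b.(rec X. a.(b.X + 0\{b}) + (b.X\{b} + b.0\{b})) + 0\{b})\{b} | stopped
Bisimilarity quotient blocks:
  B0 = {p0}
  B1 = {p3, p4, q3, q4}
  B2 = {p1}
  B3 = {p2}
  B4 = {p5, q2}
  B5 = {q0}
  B6 = {q1}
p0 ∈ B0, q0 ∈ B5 → different blocks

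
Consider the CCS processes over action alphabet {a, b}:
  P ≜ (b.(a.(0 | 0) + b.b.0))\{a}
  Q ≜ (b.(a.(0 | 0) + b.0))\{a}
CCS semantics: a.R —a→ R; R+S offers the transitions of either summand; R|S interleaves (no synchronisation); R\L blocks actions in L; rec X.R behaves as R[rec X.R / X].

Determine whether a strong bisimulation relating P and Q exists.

P ≁ Q

LTS(P): 4 reachable states
  p0 = (b.(a.(0 | 0) + b.b.0))\{a} ⊢ =b=> p1
  p1 = (a.(0 | 0) + b.b.0)\{a} ⊢ =b=> p2
  p2 = (b.0)\{a} ⊢ =b=> p3
  p3 = 0\{a} ⊢ ·
LTS(Q): 3 reachable states
  q0 = (b.(a.(0 | 0) + b.0))\{a} ⊢ =b=> q1
  q1 = (a.(0 | 0) + b.0)\{a} ⊢ =b=> q2
  q2 = 0\{a} ⊢ ·
Partition-refinement fixed point:
  B0 = {p0}
  B1 = {p1, q0}
  B2 = {p2, q1}
  B3 = {p3, q2}
p0 ∈ B0, q0 ∈ B1 → different blocks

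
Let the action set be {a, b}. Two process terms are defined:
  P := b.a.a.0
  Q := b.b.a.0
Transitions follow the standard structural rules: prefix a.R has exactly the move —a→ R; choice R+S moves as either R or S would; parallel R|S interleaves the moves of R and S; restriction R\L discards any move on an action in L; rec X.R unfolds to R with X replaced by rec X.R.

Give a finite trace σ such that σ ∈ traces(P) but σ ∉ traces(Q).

Reachable graph of P (4 states):
  s0 = b.a.a.0 | -b-> s1
  s1 = a.a.0 | -a-> s2
  s2 = a.0 | -a-> s3
  s3 = 0 | stopped
Reachable graph of Q (4 states):
  t0 = b.b.a.0 | -b-> t1
  t1 = b.a.0 | -b-> t2
  t2 = a.0 | -a-> t3
  t3 = 0 | stopped
Executing ba from P (initial set {s0}):
  [1] b ⇒ {s1}
  [2] a ⇒ {s2}
  — P admits the full trace.
Executing ba from Q (initial set {t0}):
  [1] b ⇒ {t1}
  [2] a ⇒ no successor for Q

ba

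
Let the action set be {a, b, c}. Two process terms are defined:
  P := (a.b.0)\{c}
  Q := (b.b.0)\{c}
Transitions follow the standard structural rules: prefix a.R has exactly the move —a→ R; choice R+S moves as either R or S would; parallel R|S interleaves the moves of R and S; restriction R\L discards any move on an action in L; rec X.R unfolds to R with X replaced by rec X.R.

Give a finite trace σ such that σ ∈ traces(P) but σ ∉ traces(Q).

a

P's transition system — 3 states:
  m0 = (a.b.0)\{c} ⊢ ··a··> m1
  m1 = (b.0)\{c} ⊢ ··b··> m2
  m2 = 0\{c} ⊢ (no moves)
Q's transition system — 3 states:
  n0 = (b.b.0)\{c} ⊢ ··b··> n1
  n1 = (b.0)\{c} ⊢ ··b··> n2
  n2 = 0\{c} ⊢ (no moves)
Run σ = ⟨a⟩ on P: start {m0}
  step 1 (a): {m1}
  — P admits the full trace.
Run σ = ⟨a⟩ on Q: start {n0}
  step 1 (a): ∅ (Q stuck)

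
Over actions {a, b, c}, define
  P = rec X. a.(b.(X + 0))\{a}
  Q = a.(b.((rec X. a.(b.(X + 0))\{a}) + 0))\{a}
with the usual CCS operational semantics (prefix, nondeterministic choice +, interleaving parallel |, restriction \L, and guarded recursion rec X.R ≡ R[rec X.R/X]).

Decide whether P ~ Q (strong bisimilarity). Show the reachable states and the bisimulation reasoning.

YES

LTS(P): 3 reachable states
  u0 = rec X. a.(b.(X + 0))\{a} has moves --a--▸ u1
  u1 = (b.((rec X. a.(b.(X + 0))\{a}) + 0))\{a} has moves --b--▸ u2
  u2 = ((rec X. a.(b.(X + 0))\{a}) + 0)\{a} has moves deadlocked
LTS(Q): 3 reachable states
  v0 = a.(b.((rec X. a.(b.(X + 0))\{a}) + 0))\{a} has moves --a--▸ v1
  v1 = (b.((rec X. a.(b.(X + 0))\{a}) + 0))\{a} has moves --b--▸ v2
  v2 = ((rec X. a.(b.(X + 0))\{a}) + 0)\{a} has moves deadlocked
Bisimilarity quotient blocks:
  B0 = {u0, v0}
  B1 = {u1, v1}
  B2 = {u2, v2}
u0 ∈ B0, v0 ∈ B0 → same block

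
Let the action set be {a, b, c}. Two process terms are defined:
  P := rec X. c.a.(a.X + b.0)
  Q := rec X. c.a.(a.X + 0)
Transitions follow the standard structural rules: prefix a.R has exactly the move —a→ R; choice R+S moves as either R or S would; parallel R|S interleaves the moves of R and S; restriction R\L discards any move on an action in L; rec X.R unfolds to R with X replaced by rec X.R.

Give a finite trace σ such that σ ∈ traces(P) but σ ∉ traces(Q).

LTS(P): 4 reachable states
  m0 = rec X. c.a.(a.X + b.0) :: -c-> m1
  m1 = a.(a.(rec X. c.a.(a.X + b.0)) + b.0) :: -a-> m2
  m2 = a.(rec X. c.a.(a.X + b.0)) + b.0 :: -a-> m0, -b-> m3
  m3 = 0 :: ∅
LTS(Q): 3 reachable states
  n0 = rec X. c.a.(a.X + 0) :: -c-> n1
  n1 = a.(a.(rec X. c.a.(a.X + 0)) + 0) :: -a-> n2
  n2 = a.(rec X. c.a.(a.X + 0)) + 0 :: -a-> n0
Trace ⟨cab⟩ through P, begin at {m0}:
  step 1 (c): {m1}
  step 2 (a): {m2}
  step 3 (b): {m3}
  P completes σ.
Trace ⟨cab⟩ through Q, begin at {n0}:
  step 1 (c): {n1}
  step 2 (a): {n2}
  step 3 (b): ∅  — Q cannot continue

cab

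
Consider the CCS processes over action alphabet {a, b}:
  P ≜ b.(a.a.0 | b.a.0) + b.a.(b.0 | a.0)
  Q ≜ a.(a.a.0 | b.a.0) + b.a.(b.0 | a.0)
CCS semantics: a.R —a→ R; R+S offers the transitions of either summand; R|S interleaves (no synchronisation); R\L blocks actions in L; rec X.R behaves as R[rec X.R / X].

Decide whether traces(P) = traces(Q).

Reachable graph of P (13 states):
  p0 = b.(a.a.0 | b.a.0) + b.a.(b.0 | a.0) has moves ··b··> p1, ··b··> p2
  p1 = a.(b.0 | a.0) has moves ··a··> p3
  p2 = a.a.0 | b.a.0 has moves ··a··> p4, ··b··> p5
  p3 = b.0 | a.0 has moves ··a··> p6, ··b··> p7
  p4 = a.0 | b.a.0 has moves ··a··> p8, ··b··> p9
  p5 = a.a.0 | a.0 has moves ··a··> p10, ··a··> p9
  p6 = b.0 | 0 has moves ··b··> p11
  p7 = 0 | a.0 has moves ··a··> p11
  p8 = 0 | b.a.0 has moves ··b··> p7
  p9 = a.0 | a.0 has moves ··a··> p12, ··a··> p7
  p10 = a.a.0 | 0 has moves ··a··> p12
  p11 = 0 | 0 has moves stopped
  p12 = a.0 | 0 has moves ··a··> p11
Reachable graph of Q (13 states):
  q0 = a.(a.a.0 | b.a.0) + b.a.(b.0 | a.0) has moves ··a··> q1, ··b··> q2
  q1 = a.a.0 | b.a.0 has moves ··a··> q3, ··b··> q4
  q2 = a.(b.0 | a.0) has moves ··a··> q5
  q3 = a.0 | b.a.0 has moves ··a··> q6, ··b··> q7
  q4 = a.a.0 | a.0 has moves ··a··> q7, ··a··> q8
  q5 = b.0 | a.0 has moves ··a··> q9, ··b··> q10
  q6 = 0 | b.a.0 has moves ··b··> q10
  q7 = a.0 | a.0 has moves ··a··> q10, ··a··> q11
  q8 = a.a.0 | 0 has moves ··a··> q11
  q9 = b.0 | 0 has moves ··b··> q12
  q10 = 0 | a.0 has moves ··a··> q12
  q11 = a.0 | 0 has moves ··a··> q12
  q12 = 0 | 0 has moves stopped
Trace ⟨bb⟩ through P, begin at {p0}:
  after b @ step 1: {p1, p2}
  after b @ step 2: {p5}
  — P admits the full trace.
Trace ⟨bb⟩ through Q, begin at {q0}:
  after b @ step 1: {q2}
  after b @ step 2: ∅  — Q cannot continue

NO — witness ⟨bb⟩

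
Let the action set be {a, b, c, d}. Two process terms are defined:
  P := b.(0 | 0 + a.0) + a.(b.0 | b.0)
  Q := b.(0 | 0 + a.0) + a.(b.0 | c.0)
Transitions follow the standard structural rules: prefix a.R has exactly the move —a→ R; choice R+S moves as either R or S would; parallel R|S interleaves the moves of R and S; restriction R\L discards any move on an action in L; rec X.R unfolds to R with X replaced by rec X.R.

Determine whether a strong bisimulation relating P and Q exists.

LTS(P): 7 reachable states
  p0 = b.(0 | 0 + a.0) + a.(b.0 | b.0) has moves =a=> p1, =b=> p2
  p1 = b.0 | b.0 has moves =b=> p3, =b=> p4
  p2 = 0 | 0 + a.0 has moves =a=> p5
  p3 = 0 | b.0 has moves =b=> p6
  p4 = b.0 | 0 has moves =b=> p6
  p5 = 0 has moves deadlocked
  p6 = 0 | 0 has moves deadlocked
LTS(Q): 7 reachable states
  q0 = b.(0 | 0 + a.0) + a.(b.0 | c.0) has moves =a=> q1, =b=> q2
  q1 = b.0 | c.0 has moves =b=> q3, =c=> q4
  q2 = 0 | 0 + a.0 has moves =a=> q5
  q3 = 0 | c.0 has moves =c=> q6
  q4 = b.0 | 0 has moves =b=> q6
  q5 = 0 has moves deadlocked
  q6 = 0 | 0 has moves deadlocked
Partition-refinement fixed point:
  B0 = {p0}
  B1 = {p1}
  B2 = {p3, p4, q4}
  B3 = {p5, p6, q5, q6}
  B4 = {p2, q2}
  B5 = {q0}
  B6 = {q1}
  B7 = {q3}
p0 ∈ B0, q0 ∈ B5 → different blocks

P ≁ Q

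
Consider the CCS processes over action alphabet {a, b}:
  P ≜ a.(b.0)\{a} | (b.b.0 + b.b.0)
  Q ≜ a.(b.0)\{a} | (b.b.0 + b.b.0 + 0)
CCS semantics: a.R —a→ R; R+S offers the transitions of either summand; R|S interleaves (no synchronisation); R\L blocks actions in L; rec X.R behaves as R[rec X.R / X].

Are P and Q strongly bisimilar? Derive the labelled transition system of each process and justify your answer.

P's transition system — 9 states:
  p0 = a.(b.0)\{a} | (b.b.0 + b.b.0) has moves -a-> p1, -b-> p2
  p1 = (b.0)\{a} | (b.b.0 + b.b.0) has moves -b-> p3, -b-> p4
  p2 = a.(b.0)\{a} | b.0 has moves -a-> p3, -b-> p5
  p3 = (b.0)\{a} | b.0 has moves -b-> p6, -b-> p7
  p4 = 0\{a} | (b.b.0 + b.b.0) has moves -b-> p7
  p5 = a.(b.0)\{a} | 0 has moves -a-> p6
  p6 = (b.0)\{a} | 0 has moves -b-> p8
  p7 = 0\{a} | b.0 has moves -b-> p8
  p8 = 0\{a} | 0 has moves ∅
Q's transition system — 9 states:
  q0 = a.(b.0)\{a} | (b.b.0 + b.b.0 + 0) has moves -a-> q1, -b-> q2
  q1 = (b.0)\{a} | (b.b.0 + b.b.0 + 0) has moves -b-> q3, -b-> q4
  q2 = a.(b.0)\{a} | b.0 has moves -a-> q3, -b-> q5
  q3 = (b.0)\{a} | b.0 has moves -b-> q6, -b-> q7
  q4 = 0\{a} | (b.b.0 + b.b.0 + 0) has moves -b-> q7
  q5 = a.(b.0)\{a} | 0 has moves -a-> q6
  q6 = (b.0)\{a} | 0 has moves -b-> q8
  q7 = 0\{a} | b.0 has moves -b-> q8
  q8 = 0\{a} | 0 has moves ∅
Coarsest stable partition (strong bisimilarity classes):
  B0 = {p0, q0}
  B1 = {p1, q1}
  B2 = {p3, p4, q3, q4}
  B3 = {p6, p7, q6, q7}
  B4 = {p8, q8}
  B5 = {p2, q2}
  B6 = {p5, q5}
p0 ∈ B0, q0 ∈ B0 → same block

P ~ Q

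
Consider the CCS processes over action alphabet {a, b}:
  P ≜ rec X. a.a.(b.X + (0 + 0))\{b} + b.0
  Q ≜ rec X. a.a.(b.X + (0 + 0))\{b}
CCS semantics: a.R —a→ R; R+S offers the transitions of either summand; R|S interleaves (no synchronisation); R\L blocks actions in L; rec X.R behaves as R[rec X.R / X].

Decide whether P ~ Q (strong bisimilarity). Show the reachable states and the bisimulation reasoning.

LTS(P): 4 reachable states
  s0 = rec X. a.a.(b.X + (0 + 0))\{b} + b.0 has moves =a=> s1, =b=> s2
  s1 = a.(b.(rec X. a.a.(b.X + (0 + 0))\{b} + b.0) + (0 + 0))\{b} has moves =a=> s3
  s2 = 0 has moves (no moves)
  s3 = (b.(rec X. a.a.(b.X + (0 + 0))\{b} + b.0) + (0 + 0))\{b} has moves (no moves)
LTS(Q): 3 reachable states
  t0 = rec X. a.a.(b.X + (0 + 0))\{b} has moves =a=> t1
  t1 = a.(b.(rec X. a.a.(b.X + (0 + 0))\{b}) + (0 + 0))\{b} has moves =a=> t2
  t2 = (b.(rec X. a.a.(b.X + (0 + 0))\{b}) + (0 + 0))\{b} has moves (no moves)
Bisimilarity quotient blocks:
  B0 = {s0}
  B1 = {s2, s3, t2}
  B2 = {s1, t1}
  B3 = {t0}
s0 ∈ B0, t0 ∈ B3 → different blocks

not bisimilar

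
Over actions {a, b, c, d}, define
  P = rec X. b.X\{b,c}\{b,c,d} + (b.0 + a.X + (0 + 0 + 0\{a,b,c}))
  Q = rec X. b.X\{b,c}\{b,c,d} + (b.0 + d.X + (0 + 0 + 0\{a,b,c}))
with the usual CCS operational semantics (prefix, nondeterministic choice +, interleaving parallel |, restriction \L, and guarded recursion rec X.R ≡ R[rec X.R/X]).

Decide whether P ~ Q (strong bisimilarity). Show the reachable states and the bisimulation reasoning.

LTS(P): 3 reachable states
  m0 = rec X. b.X\{b,c}\{b,c,d} + (b.0 + a.X + (0 + 0 + 0\{a,b,c})) | --a--▸ m0, --b--▸ m1, --b--▸ m2
  m1 = (rec X. b.X\{b,c}\{b,c,d} + (b.0 + a.X + (0 + 0 + 0\{a,b,c})))\{b,c}\{b,c,d} | --a--▸ m1
  m2 = 0 | ·
LTS(Q): 3 reachable states
  n0 = rec X. b.X\{b,c}\{b,c,d} + (b.0 + d.X + (0 + 0 + 0\{a,b,c})) | --b--▸ n1, --b--▸ n2, --d--▸ n0
  n1 = (rec X. b.X\{b,c}\{b,c,d} + (b.0 + d.X + (0 + 0 + 0\{a,b,c})))\{b,c}\{b,c,d} | ·
  n2 = 0 | ·
Coarsest stable partition (strong bisimilarity classes):
  B0 = {m0}
  B1 = {m1}
  B2 = {m2, n1, n2}
  B3 = {n0}
m0 ∈ B0, n0 ∈ B3 → different blocks

P ≁ Q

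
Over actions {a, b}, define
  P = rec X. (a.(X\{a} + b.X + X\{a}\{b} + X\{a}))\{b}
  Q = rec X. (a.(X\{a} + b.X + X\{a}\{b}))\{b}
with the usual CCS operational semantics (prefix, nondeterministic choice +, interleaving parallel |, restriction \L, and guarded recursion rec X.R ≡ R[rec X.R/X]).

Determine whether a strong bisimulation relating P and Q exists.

P's transition system — 2 states:
  m0 = rec X. (a.(X\{a} + b.X + X\{a}\{b} + X\{a}))\{b} has moves ··a··> m1
  m1 = ((rec X. (a.(X\{a} + b.X + X\{a}\{b} + X\{a}))\{b})\{a} + b.(rec X. (a.(X\{a} + b.X + X\{a}\{b} + X\{a}))\{b}) + (rec X. (a.(X\{a} + b.X + X\{a}\{b} + X\{a}))\{b})\{a}\{b} + (rec X. (a.(X\{a} + b.X + X\{a}\{b} + X\{a}))\{b})\{a})\{b} has moves ∅
Q's transition system — 2 states:
  n0 = rec X. (a.(X\{a} + b.X + X\{a}\{b}))\{b} has moves ··a··> n1
  n1 = ((rec X. (a.(X\{a} + b.X + X\{a}\{b}))\{b})\{a} + b.(rec X. (a.(X\{a} + b.X + X\{a}\{b}))\{b}) + (rec X. (a.(X\{a} + b.X + X\{a}\{b}))\{b})\{a}\{b})\{b} has moves ∅
Coarsest stable partition (strong bisimilarity classes):
  B0 = {m0, n0}
  B1 = {m1, n1}
m0 ∈ B0, n0 ∈ B0 → same block

bisimilar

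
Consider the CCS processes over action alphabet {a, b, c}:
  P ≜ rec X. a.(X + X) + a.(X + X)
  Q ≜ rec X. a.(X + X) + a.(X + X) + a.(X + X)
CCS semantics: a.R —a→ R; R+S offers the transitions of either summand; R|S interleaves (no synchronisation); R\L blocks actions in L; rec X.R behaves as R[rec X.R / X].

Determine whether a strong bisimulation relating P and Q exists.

P's transition system — 2 states:
  p0 = rec X. a.(X + X) + a.(X + X) → -a-> p1
  p1 = (rec X. a.(X + X) + a.(X + X)) + (rec X. a.(X + X) + a.(X + X)) → -a-> p1
Q's transition system — 2 states:
  q0 = rec X. a.(X + X) + a.(X + X) + a.(X + X) → -a-> q1
  q1 = (rec X. a.(X + X) + a.(X + X) + a.(X + X)) + (rec X. a.(X + X) + a.(X + X) + a.(X + X)) → -a-> q1
Partition-refinement fixed point:
  B0 = {p0, p1, q0, q1}
p0 ∈ B0, q0 ∈ B0 → same block

P ~ Q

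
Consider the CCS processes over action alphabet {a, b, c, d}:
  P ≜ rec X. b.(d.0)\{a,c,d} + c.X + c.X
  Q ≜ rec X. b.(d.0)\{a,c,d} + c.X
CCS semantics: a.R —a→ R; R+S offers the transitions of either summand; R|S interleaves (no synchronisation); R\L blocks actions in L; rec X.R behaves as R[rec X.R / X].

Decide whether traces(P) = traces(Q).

traces(P) = traces(Q)

LTS(P): 2 reachable states
  u0 = rec X. b.(d.0)\{a,c,d} + c.X + c.X → —b→ u1, —c→ u0
  u1 = (d.0)\{a,c,d} → stopped
LTS(Q): 2 reachable states
  v0 = rec X. b.(d.0)\{a,c,d} + c.X → —b→ v1, —c→ v0
  v1 = (d.0)\{a,c,d} → stopped
Coarsest stable partition (strong bisimilarity classes):
  B0 = {u0, v0}
  B1 = {u1, v1}
u0 ∈ B0, v0 ∈ B0 → same block
Bisimilar ⇒ trace-equivalent.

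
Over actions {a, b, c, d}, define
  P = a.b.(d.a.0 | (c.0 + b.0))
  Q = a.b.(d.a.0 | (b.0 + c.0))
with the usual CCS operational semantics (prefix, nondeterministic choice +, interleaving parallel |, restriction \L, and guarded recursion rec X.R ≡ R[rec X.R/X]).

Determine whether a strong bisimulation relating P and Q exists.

YES

Reachable graph of P (8 states):
  p0 = a.b.(d.a.0 | (c.0 + b.0)) has moves —a→ p1
  p1 = b.(d.a.0 | (c.0 + b.0)) has moves —b→ p2
  p2 = d.a.0 | (c.0 + b.0) has moves —b→ p3, —c→ p3, —d→ p4
  p3 = d.a.0 | 0 has moves —d→ p5
  p4 = a.0 | (c.0 + b.0) has moves —a→ p6, —b→ p5, —c→ p5
  p5 = a.0 | 0 has moves —a→ p7
  p6 = 0 | (c.0 + b.0) has moves —b→ p7, —c→ p7
  p7 = 0 | 0 has moves ∅
Reachable graph of Q (8 states):
  q0 = a.b.(d.a.0 | (b.0 + c.0)) has moves —a→ q1
  q1 = b.(d.a.0 | (b.0 + c.0)) has moves —b→ q2
  q2 = d.a.0 | (b.0 + c.0) has moves —b→ q3, —c→ q3, —d→ q4
  q3 = d.a.0 | 0 has moves —d→ q5
  q4 = a.0 | (b.0 + c.0) has moves —a→ q6, —b→ q5, —c→ q5
  q5 = a.0 | 0 has moves —a→ q7
  q6 = 0 | (b.0 + c.0) has moves —b→ q7, —c→ q7
  q7 = 0 | 0 has moves ∅
Coarsest stable partition (strong bisimilarity classes):
  B0 = {p0, q0}
  B1 = {p1, q1}
  B2 = {p2, q2}
  B3 = {p4, q4}
  B4 = {p5, q5}
  B5 = {p7, q7}
  B6 = {p6, q6}
  B7 = {p3, q3}
p0 ∈ B0, q0 ∈ B0 → same block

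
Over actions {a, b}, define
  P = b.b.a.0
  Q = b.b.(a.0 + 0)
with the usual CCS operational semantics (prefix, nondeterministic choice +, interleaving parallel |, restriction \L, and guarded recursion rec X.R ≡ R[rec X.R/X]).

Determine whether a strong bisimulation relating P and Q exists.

bisimilar

Reachable graph of P (4 states):
  u0 = b.b.a.0 | =b=> u1
  u1 = b.a.0 | =b=> u2
  u2 = a.0 | =a=> u3
  u3 = 0 | ·
Reachable graph of Q (4 states):
  v0 = b.b.(a.0 + 0) | =b=> v1
  v1 = b.(a.0 + 0) | =b=> v2
  v2 = a.0 + 0 | =a=> v3
  v3 = 0 | ·
Partition-refinement fixed point:
  B0 = {u0, v0}
  B1 = {u1, v1}
  B2 = {u2, v2}
  B3 = {u3, v3}
u0 ∈ B0, v0 ∈ B0 → same block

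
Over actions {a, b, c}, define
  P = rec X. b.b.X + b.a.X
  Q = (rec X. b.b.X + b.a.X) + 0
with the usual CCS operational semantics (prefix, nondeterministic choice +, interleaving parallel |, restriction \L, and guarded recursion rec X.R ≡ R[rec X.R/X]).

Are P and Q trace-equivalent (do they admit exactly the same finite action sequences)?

YES

Reachable graph of P (3 states):
  p0 = rec X. b.b.X + b.a.X has moves -b-> p1, -b-> p2
  p1 = a.(rec X. b.b.X + b.a.X) has moves -a-> p0
  p2 = b.(rec X. b.b.X + b.a.X) has moves -b-> p0
Reachable graph of Q (4 states):
  q0 = (rec X. b.b.X + b.a.X) + 0 has moves -b-> q1, -b-> q2
  q1 = a.(rec X. b.b.X + b.a.X) has moves -a-> q3
  q2 = b.(rec X. b.b.X + b.a.X) has moves -b-> q3
  q3 = rec X. b.b.X + b.a.X has moves -b-> q1, -b-> q2
Coarsest stable partition (strong bisimilarity classes):
  B0 = {p0, q0, q3}
  B1 = {p2, q2}
  B2 = {p1, q1}
p0 ∈ B0, q0 ∈ B0 → same block
Bisimilar ⇒ trace-equivalent.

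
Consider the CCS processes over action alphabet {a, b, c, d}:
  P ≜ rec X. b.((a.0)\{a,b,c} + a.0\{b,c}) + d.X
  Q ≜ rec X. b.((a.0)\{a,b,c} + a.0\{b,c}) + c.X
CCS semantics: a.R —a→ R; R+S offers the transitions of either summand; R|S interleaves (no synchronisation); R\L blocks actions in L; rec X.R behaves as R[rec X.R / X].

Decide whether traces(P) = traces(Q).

Reachable graph of P (3 states):
  s0 = rec X. b.((a.0)\{a,b,c} + a.0\{b,c}) + d.X → --b--▸ s1, --d--▸ s0
  s1 = (a.0)\{a,b,c} + a.0\{b,c} → --a--▸ s2
  s2 = 0\{b,c} → deadlocked
Reachable graph of Q (3 states):
  t0 = rec X. b.((a.0)\{a,b,c} + a.0\{b,c}) + c.X → --b--▸ t1, --c--▸ t0
  t1 = (a.0)\{a,b,c} + a.0\{b,c} → --a--▸ t2
  t2 = 0\{b,c} → deadlocked
Trace ⟨d⟩ through P, begin at {s0}:
  [1] d ⇒ {s0}
  ✓ P
Trace ⟨d⟩ through Q, begin at {t0}:
  [1] d ⇒ no successor for Q

traces(P) ≠ traces(Q) — witness ⟨d⟩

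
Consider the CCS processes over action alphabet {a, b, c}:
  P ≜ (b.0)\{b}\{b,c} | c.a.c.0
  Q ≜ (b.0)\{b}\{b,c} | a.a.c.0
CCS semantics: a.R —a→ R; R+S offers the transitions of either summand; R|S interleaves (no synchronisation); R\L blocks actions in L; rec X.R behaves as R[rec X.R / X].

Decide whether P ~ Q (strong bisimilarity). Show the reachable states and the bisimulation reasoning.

LTS(P): 4 reachable states
  u0 = (b.0)\{b}\{b,c} | c.a.c.0 → —c→ u1
  u1 = (b.0)\{b}\{b,c} | a.c.0 → —a→ u2
  u2 = (b.0)\{b}\{b,c} | c.0 → —c→ u3
  u3 = (b.0)\{b}\{b,c} | 0 → (no moves)
LTS(Q): 4 reachable states
  v0 = (b.0)\{b}\{b,c} | a.a.c.0 → —a→ v1
  v1 = (b.0)\{b}\{b,c} | a.c.0 → —a→ v2
  v2 = (b.0)\{b}\{b,c} | c.0 → —c→ v3
  v3 = (b.0)\{b}\{b,c} | 0 → (no moves)
Coarsest stable partition (strong bisimilarity classes):
  B0 = {u0}
  B1 = {u1, v1}
  B2 = {u2, v2}
  B3 = {u3, v3}
  B4 = {v0}
u0 ∈ B0, v0 ∈ B4 → different blocks

P ≁ Q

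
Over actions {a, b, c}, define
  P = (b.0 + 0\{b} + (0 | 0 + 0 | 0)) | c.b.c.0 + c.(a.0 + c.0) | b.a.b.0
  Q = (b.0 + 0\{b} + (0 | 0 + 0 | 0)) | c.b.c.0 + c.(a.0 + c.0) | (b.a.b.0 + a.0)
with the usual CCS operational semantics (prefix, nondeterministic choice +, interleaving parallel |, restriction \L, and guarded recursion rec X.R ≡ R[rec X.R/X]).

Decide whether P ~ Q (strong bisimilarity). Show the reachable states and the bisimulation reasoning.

NO

LTS(P): 18 reachable states
  s0 = (b.0 + 0\{b} + (0 | 0 + 0 | 0)) | c.b.c.0 + c.(a.0 + c.0) | b.a.b.0 → -b-> s1, -b-> s2, -c-> s3, -c-> s4
  s1 = 0 | c.b.c.0 → -c-> s5
  s2 = c.(a.0 + c.0) | a.b.0 → -a-> s6, -c-> s7
  s3 = (a.0 + c.0) | b.a.b.0 → -a-> s8, -b-> s7, -c-> s8
  s4 = (b.0 + 0\{b} + (0 | 0 + 0 | 0)) | b.c.0 → -b-> s5, -b-> s9
  s5 = 0 | b.c.0 → -b-> s10
  s6 = c.(a.0 + c.0) | b.0 → -b-> s11, -c-> s12
  s7 = (a.0 + c.0) | a.b.0 → -a-> s12, -a-> s13, -c-> s13
  s8 = 0 | b.a.b.0 → -b-> s13
  s9 = (b.0 + 0\{b} + (0 | 0 + 0 | 0)) | c.0 → -b-> s10, -c-> s14
  s10 = 0 | c.0 → -c-> s15
  s11 = c.(a.0 + c.0) | 0 → -c-> s16
  s12 = (a.0 + c.0) | b.0 → -a-> s17, -b-> s16, -c-> s17
  s13 = 0 | a.b.0 → -a-> s17
  s14 = (b.0 + 0\{b} + (0 | 0 + 0 | 0)) | 0 → -b-> s15
  s15 = 0 | 0 → stopped
  s16 = (a.0 + c.0) | 0 → -a-> s15, -c-> s15
  s17 = 0 | b.0 → -b-> s15
LTS(Q): 18 reachable states
  t0 = (b.0 + 0\{b} + (0 | 0 + 0 | 0)) | c.b.c.0 + c.(a.0 + c.0) | (b.a.b.0 + a.0) → -a-> t1, -b-> t2, -b-> t3, -c-> t4, -c-> t5
  t1 = c.(a.0 + c.0) | 0 → -c-> t6
  t2 = 0 | c.b.c.0 → -c-> t7
  t3 = c.(a.0 + c.0) | a.b.0 → -a-> t8, -c-> t9
  t4 = (a.0 + c.0) | (b.a.b.0 + a.0) → -a-> t10, -a-> t6, -b-> t9, -c-> t10
  t5 = (b.0 + 0\{b} + (0 | 0 + 0 | 0)) | b.c.0 → -b-> t11, -b-> t7
  t6 = (a.0 + c.0) | 0 → -a-> t12, -c-> t12
  t7 = 0 | b.c.0 → -b-> t13
  t8 = c.(a.0 + c.0) | b.0 → -b-> t1, -c-> t14
  t9 = (a.0 + c.0) | a.b.0 → -a-> t14, -a-> t15, -c-> t15
  t10 = 0 | (b.a.b.0 + a.0) → -a-> t12, -b-> t15
  t11 = (b.0 + 0\{b} + (0 | 0 + 0 | 0)) | c.0 → -b-> t13, -c-> t16
  t12 = 0 | 0 → stopped
  t13 = 0 | c.0 → -c-> t12
  t14 = (a.0 + c.0) | b.0 → -a-> t17, -b-> t6, -c-> t17
  t15 = 0 | a.b.0 → -a-> t17
  t16 = (b.0 + 0\{b} + (0 | 0 + 0 | 0)) | 0 → -b-> t12
  t17 = 0 | b.0 → -b-> t12
Bisimilarity quotient blocks:
  B0 = {s0}
  B1 = {s1, t2}
  B2 = {s5, t7}
  B3 = {s10, t13}
  B4 = {s15, t12}
  B5 = {s4, t5}
  B6 = {s9, t11}
  B7 = {s14, s17, t16, t17}
  B8 = {s2, t3}
  B9 = {s7, t9}
  B10 = {s12, t14}
  B11 = {s16, t6}
  B12 = {s13, t15}
  B13 = {s6, t8}
  B14 = {s11, t1}
  B15 = {s3}
  B16 = {s8}
  B17 = {t0}
  B18 = {t4}
  B19 = {t10}
s0 ∈ B0, t0 ∈ B17 → different blocks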